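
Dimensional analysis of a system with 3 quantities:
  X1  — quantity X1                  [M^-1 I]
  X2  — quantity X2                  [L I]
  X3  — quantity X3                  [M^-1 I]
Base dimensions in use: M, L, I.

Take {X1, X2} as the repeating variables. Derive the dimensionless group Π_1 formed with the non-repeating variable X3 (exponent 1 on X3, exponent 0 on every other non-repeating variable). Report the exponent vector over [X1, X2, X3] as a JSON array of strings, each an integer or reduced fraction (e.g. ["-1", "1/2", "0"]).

["-1", "0", "1"]

Write exponents as rows M,L,I / cols X1,X2,X3:
  M: [-1  0 -1]
  L: [ 0  1  0]
  I: [ 1  1  1]
Row reduction gives pivot columns X1,X2; rank = 2
Pivot set = {X1,X2}, free = {X3}
RREF:
  r0: [   1    0    1]
  r1: [   0    1    0]
  r2: [   0    0    0]
Fix exponent of X3 at 1; solve each RREF row for its pivot's exponent:
  r0: exp(X1) + (1)·1 = 0 ⇒ exp(X1) = -1
  r1: exp(X2) + (0)·1 = 0 ⇒ exp(X2) = 0
Π_1 = X1^-1 · X3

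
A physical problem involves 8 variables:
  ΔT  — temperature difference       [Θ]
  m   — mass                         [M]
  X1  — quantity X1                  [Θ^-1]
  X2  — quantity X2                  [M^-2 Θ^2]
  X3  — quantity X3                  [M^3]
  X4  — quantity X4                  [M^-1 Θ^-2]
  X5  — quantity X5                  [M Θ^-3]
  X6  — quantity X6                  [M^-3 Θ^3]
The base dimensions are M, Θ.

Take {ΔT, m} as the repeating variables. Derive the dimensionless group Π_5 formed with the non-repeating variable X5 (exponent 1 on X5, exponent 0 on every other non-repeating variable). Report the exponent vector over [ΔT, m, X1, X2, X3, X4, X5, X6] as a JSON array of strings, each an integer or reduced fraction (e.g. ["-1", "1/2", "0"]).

["3", "-1", "0", "0", "0", "0", "1", "0"]

Write exponents as rows M,Θ / cols ΔT,m,X1,X2,X3,X4,X5,X6:
  M: [ 0  1  0 -2  3 -1  1 -3]
  Θ: [ 1  0 -1  2  0 -2 -3  3]
Echelon form has 2 nonzero rows (pivots: ΔT,m)
Pivot set = {ΔT,m}, free = {X1,X2,X3,X4,X5,X6}
RREF:
  r0: [   1    0   -1    2    0   -2   -3    3]
  r1: [   0    1    0   -2    3   -1    1   -3]
Fix exponent of X5 at 1, X1 at 0, X2 at 0, X3 at 0, X4 at 0, X6 at 0; solve each RREF row for its pivot's exponent:
  r0: exp(ΔT) + (-3)·1 = 0 ⇒ exp(ΔT) = 3
  r1: exp(m) + (1)·1 = 0 ⇒ exp(m) = -1
Π_5 = ΔT^3 · m^-1 · X5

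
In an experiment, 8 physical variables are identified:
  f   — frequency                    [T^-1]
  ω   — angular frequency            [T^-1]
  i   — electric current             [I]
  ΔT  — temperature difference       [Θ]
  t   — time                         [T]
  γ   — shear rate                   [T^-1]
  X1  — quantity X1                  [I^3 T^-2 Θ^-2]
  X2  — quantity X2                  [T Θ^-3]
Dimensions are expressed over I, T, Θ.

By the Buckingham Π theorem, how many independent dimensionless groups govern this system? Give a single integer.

5

Dimensional matrix (I×T×Θ by f×ω×i×ΔT×t×γ×X1×X2):
  I: [ 0  0  1  0  0  0  3  0]
  T: [-1 -1  0  0  1 -1 -2  1]
  Θ: [ 0  0  0  1  0  0 -2 -3]
Row reduction gives pivot columns f,i,ΔT; rank = 3
8 vars − rank 3 = 5 Π groups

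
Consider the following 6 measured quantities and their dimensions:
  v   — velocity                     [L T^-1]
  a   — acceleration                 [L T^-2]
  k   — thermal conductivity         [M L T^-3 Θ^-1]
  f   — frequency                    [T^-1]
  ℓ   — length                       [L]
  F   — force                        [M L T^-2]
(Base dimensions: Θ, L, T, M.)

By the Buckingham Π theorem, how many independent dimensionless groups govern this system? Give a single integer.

Exponent matrix [Θ,L,T,M] × [v,a,k,f,ℓ,F]:
  Θ: [ 0  0 -1  0  0  0]
  L: [ 1  1  1  0  1  1]
  T: [-1 -2 -3 -1  0 -2]
  M: [ 0  0  1  0  0  1]
RREF → pivots at {v,a,k,F} ⇒ r = 4
6 vars − rank 4 = 2 Π groups

2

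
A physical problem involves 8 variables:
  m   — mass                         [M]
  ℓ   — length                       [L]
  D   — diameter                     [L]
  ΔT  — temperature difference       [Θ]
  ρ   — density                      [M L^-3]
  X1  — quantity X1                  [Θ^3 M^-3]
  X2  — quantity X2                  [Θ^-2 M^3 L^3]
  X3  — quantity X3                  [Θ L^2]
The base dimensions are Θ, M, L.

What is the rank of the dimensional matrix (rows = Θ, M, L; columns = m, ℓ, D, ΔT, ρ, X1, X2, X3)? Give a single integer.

3

Dimensional matrix (Θ×M×L by m×ℓ×D×ΔT×ρ×X1×X2×X3):
  Θ: [ 0  0  0  1  0  3 -2  1]
  M: [ 1  0  0  0  1 -3  3  0]
  L: [ 0  1  1  0 -3  0  3  2]
Row reduction gives pivot columns m,ℓ,ΔT; rank = 3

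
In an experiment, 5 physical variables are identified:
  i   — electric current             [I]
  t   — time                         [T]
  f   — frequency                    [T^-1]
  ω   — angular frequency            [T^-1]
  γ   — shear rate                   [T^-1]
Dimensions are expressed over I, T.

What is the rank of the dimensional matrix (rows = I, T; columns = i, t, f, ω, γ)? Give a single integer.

2

Exponent matrix [I,T] × [i,t,f,ω,γ]:
  I: [ 1  0  0  0  0]
  T: [ 0  1 -1 -1 -1]
Row reduction gives pivot columns i,t; rank = 2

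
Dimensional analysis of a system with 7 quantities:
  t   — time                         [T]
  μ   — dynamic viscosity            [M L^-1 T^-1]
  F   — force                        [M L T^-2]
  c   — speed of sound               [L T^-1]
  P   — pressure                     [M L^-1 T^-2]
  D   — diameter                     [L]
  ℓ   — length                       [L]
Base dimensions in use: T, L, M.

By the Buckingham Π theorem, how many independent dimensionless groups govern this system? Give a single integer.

4

Exponent matrix [T,L,M] × [t,μ,F,c,P,D,ℓ]:
  T: [ 1 -1 -2 -1 -2  0  0]
  L: [ 0 -1  1  1 -1  1  1]
  M: [ 0  1  1  0  1  0  0]
Row reduction gives pivot columns t,μ,F; rank = 3
n=7, r=3 ⇒ 4 dimensionless groups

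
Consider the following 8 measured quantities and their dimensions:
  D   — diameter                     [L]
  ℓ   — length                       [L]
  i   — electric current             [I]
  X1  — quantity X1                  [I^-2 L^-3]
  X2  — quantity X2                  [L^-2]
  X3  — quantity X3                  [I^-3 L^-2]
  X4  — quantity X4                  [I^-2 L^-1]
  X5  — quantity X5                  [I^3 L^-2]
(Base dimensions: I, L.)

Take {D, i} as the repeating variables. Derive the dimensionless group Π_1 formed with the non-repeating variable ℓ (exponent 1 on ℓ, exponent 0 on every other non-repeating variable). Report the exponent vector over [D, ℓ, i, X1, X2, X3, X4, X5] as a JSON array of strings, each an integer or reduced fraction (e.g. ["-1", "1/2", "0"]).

["-1", "1", "0", "0", "0", "0", "0", "0"]

Dimensional matrix (I×L by D×ℓ×i×X1×X2×X3×X4×X5):
  I: [ 0  0  1 -2  0 -3 -2  3]
  L: [ 1  1  0 -3 -2 -2 -1 -2]
Row reduction gives pivot columns D,i; rank = 2
Repeat: D,i; free: ℓ,X1,X2,X3,X4,X5
RREF:
  r0: [   1    1    0   -3   -2   -2   -1   -2]
  r1: [   0    0    1   -2    0   -3   -2    3]
Fix exponent of ℓ at 1, X1 at 0, X2 at 0, X3 at 0, X4 at 0, X5 at 0; solve each RREF row for its pivot's exponent:
  r0: exp(D) + (1)·1 = 0 ⇒ exp(D) = -1
  r1: exp(i) + (0)·1 = 0 ⇒ exp(i) = 0
Π_1 = D^-1 · ℓ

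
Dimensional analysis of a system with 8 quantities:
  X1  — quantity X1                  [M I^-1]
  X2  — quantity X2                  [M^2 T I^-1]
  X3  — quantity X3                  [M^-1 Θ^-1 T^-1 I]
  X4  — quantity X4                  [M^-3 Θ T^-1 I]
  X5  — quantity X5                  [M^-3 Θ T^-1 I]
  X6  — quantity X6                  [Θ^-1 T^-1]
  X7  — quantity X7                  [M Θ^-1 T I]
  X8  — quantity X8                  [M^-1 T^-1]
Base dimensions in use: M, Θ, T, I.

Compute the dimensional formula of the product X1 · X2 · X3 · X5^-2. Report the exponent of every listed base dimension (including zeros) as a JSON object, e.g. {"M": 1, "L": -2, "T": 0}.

{"M": 8, "Θ": -3, "T": 2, "I": -3}

Exponent matrix [M,Θ,T,I] × [X1,X2,X3,X4,X5,X6,X7,X8]:
  M: [ 1  2 -1 -3 -3  0  1 -1]
  Θ: [ 0  0 -1  1  1 -1 -1  0]
  T: [ 0  1 -1 -1 -1 -1  1 -1]
  I: [-1 -1  1  1  1  0  1  0]
  [M]: (1)·1+(1)·2+(1)·-1+(-2)·-3 = 8
  [Θ]: (1)·0+(1)·0+(1)·-1+(-2)·1 = -3
  [T]: (1)·0+(1)·1+(1)·-1+(-2)·-1 = 2
  [I]: (1)·-1+(1)·-1+(1)·1+(-2)·1 = -3
⇒ M^8 Θ^-3 T^2 I^-3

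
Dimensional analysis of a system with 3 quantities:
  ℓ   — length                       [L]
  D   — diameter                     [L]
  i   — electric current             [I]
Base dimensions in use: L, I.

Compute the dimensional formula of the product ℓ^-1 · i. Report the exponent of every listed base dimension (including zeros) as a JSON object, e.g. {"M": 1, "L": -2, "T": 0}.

{"L": -1, "I": 1}

Write exponents as rows L,I / cols ℓ,D,i:
  L: [ 1  1  0]
  I: [ 0  0  1]
  [L]: (-1)·1+(1)·0 = -1
  [I]: (-1)·0+(1)·1 = 1
⇒ L^-1 I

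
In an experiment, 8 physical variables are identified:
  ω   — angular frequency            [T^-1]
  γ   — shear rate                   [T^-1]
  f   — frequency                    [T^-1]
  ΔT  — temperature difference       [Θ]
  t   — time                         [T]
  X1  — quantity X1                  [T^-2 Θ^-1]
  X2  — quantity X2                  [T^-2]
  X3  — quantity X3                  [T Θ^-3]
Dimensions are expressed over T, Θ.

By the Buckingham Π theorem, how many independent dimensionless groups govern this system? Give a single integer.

Exponent matrix [T,Θ] × [ω,γ,f,ΔT,t,X1,X2,X3]:
  T: [-1 -1 -1  0  1 -2 -2  1]
  Θ: [ 0  0  0  1  0 -1  0 -3]
Echelon form has 2 nonzero rows (pivots: ω,ΔT)
Π count = n − r = 8 − 2 = 6

6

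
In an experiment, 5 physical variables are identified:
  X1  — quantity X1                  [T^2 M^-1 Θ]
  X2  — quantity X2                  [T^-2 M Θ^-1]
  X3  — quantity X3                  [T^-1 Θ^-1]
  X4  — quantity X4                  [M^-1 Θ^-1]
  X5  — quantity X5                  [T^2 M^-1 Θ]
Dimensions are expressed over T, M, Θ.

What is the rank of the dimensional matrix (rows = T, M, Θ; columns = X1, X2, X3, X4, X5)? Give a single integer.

2

Dimensional matrix (T×M×Θ by X1×X2×X3×X4×X5):
  T: [ 2 -2 -1  0  2]
  M: [-1  1  0 -1 -1]
  Θ: [ 1 -1 -1 -1  1]
Row reduction gives pivot columns X1,X3; rank = 2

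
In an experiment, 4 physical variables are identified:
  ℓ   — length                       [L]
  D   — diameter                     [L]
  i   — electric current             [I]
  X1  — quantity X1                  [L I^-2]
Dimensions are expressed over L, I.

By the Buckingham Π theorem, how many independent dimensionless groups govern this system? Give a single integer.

2

Exponent matrix [L,I] × [ℓ,D,i,X1]:
  L: [ 1  1  0  1]
  I: [ 0  0  1 -2]
Row reduction gives pivot columns ℓ,i; rank = 2
n=4, r=2 ⇒ 2 dimensionless groups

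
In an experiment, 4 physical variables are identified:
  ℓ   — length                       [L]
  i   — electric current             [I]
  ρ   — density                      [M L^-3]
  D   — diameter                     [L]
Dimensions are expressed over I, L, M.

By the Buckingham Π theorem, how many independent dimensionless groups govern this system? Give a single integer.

Exponent matrix [I,L,M] × [ℓ,i,ρ,D]:
  I: [ 0  1  0  0]
  L: [ 1  0 -3  1]
  M: [ 0  0  1  0]
RREF → pivots at {ℓ,i,ρ} ⇒ r = 3
Π count = n − r = 4 − 3 = 1

1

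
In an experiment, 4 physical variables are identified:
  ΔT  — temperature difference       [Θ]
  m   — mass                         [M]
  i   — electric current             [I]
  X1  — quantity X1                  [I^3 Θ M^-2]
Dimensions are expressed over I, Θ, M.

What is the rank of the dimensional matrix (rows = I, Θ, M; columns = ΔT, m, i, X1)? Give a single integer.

3

Exponent matrix [I,Θ,M] × [ΔT,m,i,X1]:
  I: [ 0  0  1  3]
  Θ: [ 1  0  0  1]
  M: [ 0  1  0 -2]
Row reduction gives pivot columns ΔT,m,i; rank = 3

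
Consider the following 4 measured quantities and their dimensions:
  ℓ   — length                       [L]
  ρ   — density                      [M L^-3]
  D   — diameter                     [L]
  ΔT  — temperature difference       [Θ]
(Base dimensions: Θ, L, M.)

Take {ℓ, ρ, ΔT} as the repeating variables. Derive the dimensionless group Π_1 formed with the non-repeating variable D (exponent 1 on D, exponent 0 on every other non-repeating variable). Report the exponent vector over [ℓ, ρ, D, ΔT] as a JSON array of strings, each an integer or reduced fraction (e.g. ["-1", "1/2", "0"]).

Dimensional matrix (Θ×L×M by ℓ×ρ×D×ΔT):
  Θ: [ 0  0  0  1]
  L: [ 1 -3  1  0]
  M: [ 0  1  0  0]
RREF → pivots at {ℓ,ρ,ΔT} ⇒ r = 3
Pivot set = {ℓ,ρ,ΔT}, free = {D}
RREF:
  r0: [   1    0    1    0]
  r1: [   0    1    0    0]
  r2: [   0    0    0    1]
Fix exponent of D at 1; solve each RREF row for its pivot's exponent:
  r0: exp(ℓ) + (1)·1 = 0 ⇒ exp(ℓ) = -1
  r1: exp(ρ) + (0)·1 = 0 ⇒ exp(ρ) = 0
  r2: exp(ΔT) + (0)·1 = 0 ⇒ exp(ΔT) = 0
Π_1 = ℓ^-1 · D

["-1", "0", "1", "0"]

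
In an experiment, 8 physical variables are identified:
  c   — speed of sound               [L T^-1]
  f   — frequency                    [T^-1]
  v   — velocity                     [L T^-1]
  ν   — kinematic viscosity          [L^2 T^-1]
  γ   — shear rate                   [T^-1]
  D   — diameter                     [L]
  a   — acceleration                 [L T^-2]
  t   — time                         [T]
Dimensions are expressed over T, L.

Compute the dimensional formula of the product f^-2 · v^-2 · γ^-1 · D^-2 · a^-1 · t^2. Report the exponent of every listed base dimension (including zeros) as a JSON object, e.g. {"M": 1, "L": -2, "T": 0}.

{"T": 9, "L": -5}

Write exponents as rows T,L / cols c,f,v,ν,γ,D,a,t:
  T: [-1 -1 -1 -1 -1  0 -2  1]
  L: [ 1  0  1  2  0  1  1  0]
  [T]: (-2)·-1+(-2)·-1+(-1)·-1+(-2)·0+(-1)·-2+(2)·1 = 9
  [L]: (-2)·0+(-2)·1+(-1)·0+(-2)·1+(-1)·1+(2)·0 = -5
⇒ T^9 L^-5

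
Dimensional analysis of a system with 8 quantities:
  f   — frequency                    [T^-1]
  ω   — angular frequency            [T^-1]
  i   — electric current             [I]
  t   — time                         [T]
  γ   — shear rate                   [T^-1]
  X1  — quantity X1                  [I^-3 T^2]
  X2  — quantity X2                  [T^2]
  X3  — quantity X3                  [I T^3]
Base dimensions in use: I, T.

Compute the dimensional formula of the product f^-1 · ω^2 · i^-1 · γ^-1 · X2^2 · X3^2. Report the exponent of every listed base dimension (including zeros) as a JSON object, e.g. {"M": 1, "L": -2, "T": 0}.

{"I": 1, "T": 10}

Exponent matrix [I,T] × [f,ω,i,t,γ,X1,X2,X3]:
  I: [ 0  0  1  0  0 -3  0  1]
  T: [-1 -1  0  1 -1  2  2  3]
  [I]: (-1)·0+(2)·0+(-1)·1+(-1)·0+(2)·0+(2)·1 = 1
  [T]: (-1)·-1+(2)·-1+(-1)·0+(-1)·-1+(2)·2+(2)·3 = 10
⇒ I T^10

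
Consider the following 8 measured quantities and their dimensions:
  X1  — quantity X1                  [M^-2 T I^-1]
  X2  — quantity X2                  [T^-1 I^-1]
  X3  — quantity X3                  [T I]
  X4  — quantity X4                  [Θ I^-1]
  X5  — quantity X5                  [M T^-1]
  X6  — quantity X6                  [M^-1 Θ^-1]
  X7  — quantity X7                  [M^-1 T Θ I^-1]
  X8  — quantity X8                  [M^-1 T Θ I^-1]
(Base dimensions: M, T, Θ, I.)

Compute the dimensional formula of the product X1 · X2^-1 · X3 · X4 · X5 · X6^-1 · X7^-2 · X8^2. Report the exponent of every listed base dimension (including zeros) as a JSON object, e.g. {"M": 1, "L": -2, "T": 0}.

Dimensional matrix (M×T×Θ×I by X1×X2×X3×X4×X5×X6×X7×X8):
  M: [-2  0  0  0  1 -1 -1 -1]
  T: [ 1 -1  1  0 -1  0  1  1]
  Θ: [ 0  0  0  1  0 -1  1  1]
  I: [-1 -1  1 -1  0  0 -1 -1]
  [M]: (1)·-2+(-1)·0+(1)·0+(1)·0+(1)·1+(-1)·-1+(-2)·-1+(2)·-1 = 0
  [T]: (1)·1+(-1)·-1+(1)·1+(1)·0+(1)·-1+(-1)·0+(-2)·1+(2)·1 = 2
  [Θ]: (1)·0+(-1)·0+(1)·0+(1)·1+(1)·0+(-1)·-1+(-2)·1+(2)·1 = 2
  [I]: (1)·-1+(-1)·-1+(1)·1+(1)·-1+(1)·0+(-1)·0+(-2)·-1+(2)·-1 = 0
⇒ T^2 Θ^2

{"M": 0, "T": 2, "Θ": 2, "I": 0}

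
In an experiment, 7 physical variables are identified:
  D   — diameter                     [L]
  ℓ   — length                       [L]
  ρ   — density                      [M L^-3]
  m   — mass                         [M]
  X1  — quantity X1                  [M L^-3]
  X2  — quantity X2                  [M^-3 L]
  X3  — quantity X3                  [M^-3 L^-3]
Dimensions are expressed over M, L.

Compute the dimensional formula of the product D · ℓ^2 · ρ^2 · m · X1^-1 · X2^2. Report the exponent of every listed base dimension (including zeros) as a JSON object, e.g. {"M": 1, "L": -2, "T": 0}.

Exponent matrix [M,L] × [D,ℓ,ρ,m,X1,X2,X3]:
  M: [ 0  0  1  1  1 -3 -3]
  L: [ 1  1 -3  0 -3  1 -3]
  [M]: (1)·0+(2)·0+(2)·1+(1)·1+(-1)·1+(2)·-3 = -4
  [L]: (1)·1+(2)·1+(2)·-3+(1)·0+(-1)·-3+(2)·1 = 2
⇒ M^-4 L^2

{"M": -4, "L": 2}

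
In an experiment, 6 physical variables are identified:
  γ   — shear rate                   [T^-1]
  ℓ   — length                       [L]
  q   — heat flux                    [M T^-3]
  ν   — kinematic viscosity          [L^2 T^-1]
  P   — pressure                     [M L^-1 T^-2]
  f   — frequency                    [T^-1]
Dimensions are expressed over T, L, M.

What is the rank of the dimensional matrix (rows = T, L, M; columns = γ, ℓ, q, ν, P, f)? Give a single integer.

Write exponents as rows T,L,M / cols γ,ℓ,q,ν,P,f:
  T: [-1  0 -3 -1 -2 -1]
  L: [ 0  1  0  2 -1  0]
  M: [ 0  0  1  0  1  0]
Echelon form has 3 nonzero rows (pivots: γ,ℓ,q)

3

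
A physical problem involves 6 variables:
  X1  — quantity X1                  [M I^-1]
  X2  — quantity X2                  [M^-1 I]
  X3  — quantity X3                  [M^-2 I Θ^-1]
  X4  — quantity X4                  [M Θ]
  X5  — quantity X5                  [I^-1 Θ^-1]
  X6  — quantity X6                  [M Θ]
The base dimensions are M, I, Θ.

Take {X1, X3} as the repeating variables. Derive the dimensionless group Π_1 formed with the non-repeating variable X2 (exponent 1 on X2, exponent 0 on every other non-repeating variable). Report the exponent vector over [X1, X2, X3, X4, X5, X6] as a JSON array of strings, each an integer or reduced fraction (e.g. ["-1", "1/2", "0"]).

Exponent matrix [M,I,Θ] × [X1,X2,X3,X4,X5,X6]:
  M: [ 1 -1 -2  1  0  1]
  I: [-1  1  1  0 -1  0]
  Θ: [ 0  0 -1  1 -1  1]
RREF → pivots at {X1,X3} ⇒ r = 2
Pivot set = {X1,X3}, free = {X2,X4,X5,X6}
RREF:
  r0: [   1   -1    0   -1    2   -1]
  r1: [   0    0    1   -1    1   -1]
  r2: [   0    0    0    0    0    0]
Fix exponent of X2 at 1, X4 at 0, X5 at 0, X6 at 0; solve each RREF row for its pivot's exponent:
  r0: exp(X1) + (-1)·1 = 0 ⇒ exp(X1) = 1
  r1: exp(X3) + (0)·1 = 0 ⇒ exp(X3) = 0
Π_1 = X1 · X2

["1", "1", "0", "0", "0", "0"]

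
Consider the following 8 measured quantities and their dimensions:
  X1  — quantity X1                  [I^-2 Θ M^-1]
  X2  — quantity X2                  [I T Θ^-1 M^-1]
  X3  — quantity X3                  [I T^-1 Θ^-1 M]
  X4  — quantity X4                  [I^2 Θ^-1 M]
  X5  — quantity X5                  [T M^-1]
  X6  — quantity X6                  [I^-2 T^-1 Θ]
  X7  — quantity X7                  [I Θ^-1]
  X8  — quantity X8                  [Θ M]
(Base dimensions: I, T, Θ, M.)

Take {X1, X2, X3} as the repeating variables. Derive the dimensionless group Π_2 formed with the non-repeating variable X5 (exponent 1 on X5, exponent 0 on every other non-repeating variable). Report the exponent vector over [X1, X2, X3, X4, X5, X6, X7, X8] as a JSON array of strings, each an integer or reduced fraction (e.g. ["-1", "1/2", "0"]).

Dimensional matrix (I×T×Θ×M by X1×X2×X3×X4×X5×X6×X7×X8):
  I: [-2  1  1  2  0 -2  1  0]
  T: [ 0  1 -1  0  1 -1  0  0]
  Θ: [ 1 -1 -1 -1  0  1 -1  1]
  M: [-1 -1  1  1 -1  0  0  1]
Row reduction gives pivot columns X1,X2,X3; rank = 3
Pivot set = {X1,X2,X3}, free = {X4,X5,X6,X7,X8}
RREF:
  r0: [   1    0    0   -1    0    1    0   -1]
  r1: [   0    1    0    0  1/2 -1/2  1/2   -1]
  r2: [   0    0    1    0 -1/2  1/2  1/2   -1]
  r3: [   0    0    0    0    0    0    0    0]
Fix exponent of X5 at 1, X4 at 0, X6 at 0, X7 at 0, X8 at 0; solve each RREF row for its pivot's exponent:
  r0: exp(X1) + (0)·1 = 0 ⇒ exp(X1) = 0
  r1: exp(X2) + (1/2)·1 = 0 ⇒ exp(X2) = -1/2
  r2: exp(X3) + (-1/2)·1 = 0 ⇒ exp(X3) = 1/2
Π_2 = X2^(-1/2) · X3^(1/2) · X5

["0", "-1/2", "1/2", "0", "1", "0", "0", "0"]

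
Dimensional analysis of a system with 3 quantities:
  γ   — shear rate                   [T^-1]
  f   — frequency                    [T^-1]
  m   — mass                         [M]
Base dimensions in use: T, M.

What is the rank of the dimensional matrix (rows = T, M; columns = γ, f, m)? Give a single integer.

2

Dimensional matrix (T×M by γ×f×m):
  T: [-1 -1  0]
  M: [ 0  0  1]
RREF → pivots at {γ,m} ⇒ r = 2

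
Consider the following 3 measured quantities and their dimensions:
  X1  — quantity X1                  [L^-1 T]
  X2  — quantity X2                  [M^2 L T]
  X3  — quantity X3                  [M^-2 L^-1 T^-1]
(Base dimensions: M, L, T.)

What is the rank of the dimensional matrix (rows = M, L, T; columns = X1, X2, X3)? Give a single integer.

2

Dimensional matrix (M×L×T by X1×X2×X3):
  M: [ 0  2 -2]
  L: [-1  1 -1]
  T: [ 1  1 -1]
Echelon form has 2 nonzero rows (pivots: X1,X2)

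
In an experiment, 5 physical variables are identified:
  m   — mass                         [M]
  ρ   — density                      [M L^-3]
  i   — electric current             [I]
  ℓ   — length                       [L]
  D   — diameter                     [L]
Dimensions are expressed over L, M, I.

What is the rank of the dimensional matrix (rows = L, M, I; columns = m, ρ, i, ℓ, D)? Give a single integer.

Dimensional matrix (L×M×I by m×ρ×i×ℓ×D):
  L: [ 0 -3  0  1  1]
  M: [ 1  1  0  0  0]
  I: [ 0  0  1  0  0]
RREF → pivots at {m,ρ,i} ⇒ r = 3

3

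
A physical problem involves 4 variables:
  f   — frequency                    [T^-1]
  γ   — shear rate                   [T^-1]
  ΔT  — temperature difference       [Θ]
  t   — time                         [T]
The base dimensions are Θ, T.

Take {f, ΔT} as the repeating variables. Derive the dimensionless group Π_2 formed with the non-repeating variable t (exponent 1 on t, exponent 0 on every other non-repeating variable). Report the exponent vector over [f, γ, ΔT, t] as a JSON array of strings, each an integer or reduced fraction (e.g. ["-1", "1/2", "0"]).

["1", "0", "0", "1"]

Exponent matrix [Θ,T] × [f,γ,ΔT,t]:
  Θ: [ 0  0  1  0]
  T: [-1 -1  0  1]
Row reduction gives pivot columns f,ΔT; rank = 2
Repeat: f,ΔT; free: γ,t
RREF:
  r0: [   1    1    0   -1]
  r1: [   0    0    1    0]
Fix exponent of t at 1, γ at 0; solve each RREF row for its pivot's exponent:
  r0: exp(f) + (-1)·1 = 0 ⇒ exp(f) = 1
  r1: exp(ΔT) + (0)·1 = 0 ⇒ exp(ΔT) = 0
Π_2 = f · t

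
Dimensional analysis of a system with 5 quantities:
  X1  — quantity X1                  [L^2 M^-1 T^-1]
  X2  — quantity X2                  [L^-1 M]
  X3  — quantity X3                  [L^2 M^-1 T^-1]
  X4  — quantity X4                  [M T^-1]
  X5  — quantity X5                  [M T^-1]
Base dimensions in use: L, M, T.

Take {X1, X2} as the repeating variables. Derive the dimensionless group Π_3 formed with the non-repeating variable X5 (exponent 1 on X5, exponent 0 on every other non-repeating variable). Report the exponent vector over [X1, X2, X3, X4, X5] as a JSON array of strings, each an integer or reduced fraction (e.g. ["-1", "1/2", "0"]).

["-1", "-2", "0", "0", "1"]

Dimensional matrix (L×M×T by X1×X2×X3×X4×X5):
  L: [ 2 -1  2  0  0]
  M: [-1  1 -1  1  1]
  T: [-1  0 -1 -1 -1]
Echelon form has 2 nonzero rows (pivots: X1,X2)
Pivot set = {X1,X2}, free = {X3,X4,X5}
RREF:
  r0: [   1    0    1    1    1]
  r1: [   0    1    0    2    2]
  r2: [   0    0    0    0    0]
Fix exponent of X5 at 1, X3 at 0, X4 at 0; solve each RREF row for its pivot's exponent:
  r0: exp(X1) + (1)·1 = 0 ⇒ exp(X1) = -1
  r1: exp(X2) + (2)·1 = 0 ⇒ exp(X2) = -2
Π_3 = X1^-1 · X2^-2 · X5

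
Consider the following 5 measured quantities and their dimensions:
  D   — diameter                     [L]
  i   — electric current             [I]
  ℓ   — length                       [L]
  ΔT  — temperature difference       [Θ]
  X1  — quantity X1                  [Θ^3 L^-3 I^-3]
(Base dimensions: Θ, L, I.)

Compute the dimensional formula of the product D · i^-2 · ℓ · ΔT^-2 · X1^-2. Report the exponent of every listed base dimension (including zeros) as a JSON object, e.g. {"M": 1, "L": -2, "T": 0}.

Write exponents as rows Θ,L,I / cols D,i,ℓ,ΔT,X1:
  Θ: [ 0  0  0  1  3]
  L: [ 1  0  1  0 -3]
  I: [ 0  1  0  0 -3]
  [Θ]: (1)·0+(-2)·0+(1)·0+(-2)·1+(-2)·3 = -8
  [L]: (1)·1+(-2)·0+(1)·1+(-2)·0+(-2)·-3 = 8
  [I]: (1)·0+(-2)·1+(1)·0+(-2)·0+(-2)·-3 = 4
⇒ Θ^-8 L^8 I^4

{"Θ": -8, "L": 8, "I": 4}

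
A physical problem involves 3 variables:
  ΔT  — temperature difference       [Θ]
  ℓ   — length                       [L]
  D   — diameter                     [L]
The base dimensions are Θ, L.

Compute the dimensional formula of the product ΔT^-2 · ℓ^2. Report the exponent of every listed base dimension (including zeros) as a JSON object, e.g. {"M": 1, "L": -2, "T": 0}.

Exponent matrix [Θ,L] × [ΔT,ℓ,D]:
  Θ: [ 1  0  0]
  L: [ 0  1  1]
  [Θ]: (-2)·1+(2)·0 = -2
  [L]: (-2)·0+(2)·1 = 2
⇒ Θ^-2 L^2

{"Θ": -2, "L": 2}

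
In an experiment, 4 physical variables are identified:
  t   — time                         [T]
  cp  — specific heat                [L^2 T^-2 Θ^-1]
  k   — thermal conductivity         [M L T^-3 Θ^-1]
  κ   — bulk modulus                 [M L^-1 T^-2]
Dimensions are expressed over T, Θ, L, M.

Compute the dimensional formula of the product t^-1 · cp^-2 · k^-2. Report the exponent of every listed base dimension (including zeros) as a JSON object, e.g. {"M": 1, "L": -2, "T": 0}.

Dimensional matrix (T×Θ×L×M by t×cp×k×κ):
  T: [ 1 -2 -3 -2]
  Θ: [ 0 -1 -1  0]
  L: [ 0  2  1 -1]
  M: [ 0  0  1  1]
  [T]: (-1)·1+(-2)·-2+(-2)·-3 = 9
  [Θ]: (-1)·0+(-2)·-1+(-2)·-1 = 4
  [L]: (-1)·0+(-2)·2+(-2)·1 = -6
  [M]: (-1)·0+(-2)·0+(-2)·1 = -2
⇒ T^9 Θ^4 L^-6 M^-2

{"T": 9, "Θ": 4, "L": -6, "M": -2}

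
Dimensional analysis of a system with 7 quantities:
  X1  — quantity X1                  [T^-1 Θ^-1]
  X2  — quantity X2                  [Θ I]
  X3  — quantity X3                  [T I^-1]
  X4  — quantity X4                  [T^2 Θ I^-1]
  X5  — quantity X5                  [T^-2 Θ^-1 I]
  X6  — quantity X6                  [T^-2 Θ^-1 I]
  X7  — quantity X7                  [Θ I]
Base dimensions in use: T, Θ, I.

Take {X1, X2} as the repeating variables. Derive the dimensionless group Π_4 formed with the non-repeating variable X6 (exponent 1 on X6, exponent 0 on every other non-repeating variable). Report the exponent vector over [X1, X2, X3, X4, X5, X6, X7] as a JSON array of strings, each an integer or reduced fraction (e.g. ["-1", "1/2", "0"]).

["-2", "-1", "0", "0", "0", "1", "0"]

Dimensional matrix (T×Θ×I by X1×X2×X3×X4×X5×X6×X7):
  T: [-1  0  1  2 -2 -2  0]
  Θ: [-1  1  0  1 -1 -1  1]
  I: [ 0  1 -1 -1  1  1  1]
Echelon form has 2 nonzero rows (pivots: X1,X2)
Repeat: X1,X2; free: X3,X4,X5,X6,X7
RREF:
  r0: [   1    0   -1   -2    2    2    0]
  r1: [   0    1   -1   -1    1    1    1]
  r2: [   0    0    0    0    0    0    0]
Fix exponent of X6 at 1, X3 at 0, X4 at 0, X5 at 0, X7 at 0; solve each RREF row for its pivot's exponent:
  r0: exp(X1) + (2)·1 = 0 ⇒ exp(X1) = -2
  r1: exp(X2) + (1)·1 = 0 ⇒ exp(X2) = -1
Π_4 = X1^-2 · X2^-1 · X6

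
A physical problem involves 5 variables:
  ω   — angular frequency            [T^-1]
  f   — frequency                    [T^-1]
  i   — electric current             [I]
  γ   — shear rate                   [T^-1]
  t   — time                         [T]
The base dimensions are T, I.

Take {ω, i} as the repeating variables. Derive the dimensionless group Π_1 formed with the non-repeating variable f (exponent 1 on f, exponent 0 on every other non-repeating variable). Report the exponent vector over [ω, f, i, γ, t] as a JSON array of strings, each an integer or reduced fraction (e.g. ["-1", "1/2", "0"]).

["-1", "1", "0", "0", "0"]

Write exponents as rows T,I / cols ω,f,i,γ,t:
  T: [-1 -1  0 -1  1]
  I: [ 0  0  1  0  0]
Row reduction gives pivot columns ω,i; rank = 2
Repeat: ω,i; free: f,γ,t
RREF:
  r0: [   1    1    0    1   -1]
  r1: [   0    0    1    0    0]
Fix exponent of f at 1, γ at 0, t at 0; solve each RREF row for its pivot's exponent:
  r0: exp(ω) + (1)·1 = 0 ⇒ exp(ω) = -1
  r1: exp(i) + (0)·1 = 0 ⇒ exp(i) = 0
Π_1 = ω^-1 · f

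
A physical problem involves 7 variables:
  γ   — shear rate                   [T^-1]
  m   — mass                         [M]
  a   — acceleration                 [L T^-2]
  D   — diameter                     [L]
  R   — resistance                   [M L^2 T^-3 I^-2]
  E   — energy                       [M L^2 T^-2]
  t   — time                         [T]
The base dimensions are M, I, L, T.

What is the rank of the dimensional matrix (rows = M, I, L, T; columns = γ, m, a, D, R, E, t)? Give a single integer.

4

Exponent matrix [M,I,L,T] × [γ,m,a,D,R,E,t]:
  M: [ 0  1  0  0  1  1  0]
  I: [ 0  0  0  0 -2  0  0]
  L: [ 0  0  1  1  2  2  0]
  T: [-1  0 -2  0 -3 -2  1]
RREF → pivots at {γ,m,a,R} ⇒ r = 4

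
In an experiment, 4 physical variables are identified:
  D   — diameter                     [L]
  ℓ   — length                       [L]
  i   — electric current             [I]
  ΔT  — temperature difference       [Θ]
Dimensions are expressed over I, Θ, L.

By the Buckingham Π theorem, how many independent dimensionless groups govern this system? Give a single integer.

Exponent matrix [I,Θ,L] × [D,ℓ,i,ΔT]:
  I: [ 0  0  1  0]
  Θ: [ 0  0  0  1]
  L: [ 1  1  0  0]
RREF → pivots at {D,i,ΔT} ⇒ r = 3
4 vars − rank 3 = 1 Π group

1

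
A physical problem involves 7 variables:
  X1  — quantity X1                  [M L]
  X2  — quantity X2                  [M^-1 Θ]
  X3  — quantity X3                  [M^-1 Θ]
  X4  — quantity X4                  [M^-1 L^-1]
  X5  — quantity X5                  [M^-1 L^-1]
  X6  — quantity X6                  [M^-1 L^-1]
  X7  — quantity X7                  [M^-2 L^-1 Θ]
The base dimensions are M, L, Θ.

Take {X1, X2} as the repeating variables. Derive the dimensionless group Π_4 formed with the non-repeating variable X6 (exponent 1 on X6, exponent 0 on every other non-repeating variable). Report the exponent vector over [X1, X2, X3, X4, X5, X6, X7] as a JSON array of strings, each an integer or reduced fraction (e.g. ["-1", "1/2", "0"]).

["1", "0", "0", "0", "0", "1", "0"]

Dimensional matrix (M×L×Θ by X1×X2×X3×X4×X5×X6×X7):
  M: [ 1 -1 -1 -1 -1 -1 -2]
  L: [ 1  0  0 -1 -1 -1 -1]
  Θ: [ 0  1  1  0  0  0  1]
Row reduction gives pivot columns X1,X2; rank = 2
Repeat: X1,X2; free: X3,X4,X5,X6,X7
RREF:
  r0: [   1    0    0   -1   -1   -1   -1]
  r1: [   0    1    1    0    0    0    1]
  r2: [   0    0    0    0    0    0    0]
Fix exponent of X6 at 1, X3 at 0, X4 at 0, X5 at 0, X7 at 0; solve each RREF row for its pivot's exponent:
  r0: exp(X1) + (-1)·1 = 0 ⇒ exp(X1) = 1
  r1: exp(X2) + (0)·1 = 0 ⇒ exp(X2) = 0
Π_4 = X1 · X6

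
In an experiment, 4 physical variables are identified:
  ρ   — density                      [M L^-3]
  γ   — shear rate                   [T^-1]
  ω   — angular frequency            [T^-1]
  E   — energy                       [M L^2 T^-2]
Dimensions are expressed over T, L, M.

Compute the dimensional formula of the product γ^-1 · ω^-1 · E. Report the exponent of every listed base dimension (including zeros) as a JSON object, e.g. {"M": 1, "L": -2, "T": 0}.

Write exponents as rows T,L,M / cols ρ,γ,ω,E:
  T: [ 0 -1 -1 -2]
  L: [-3  0  0  2]
  M: [ 1  0  0  1]
  [T]: (-1)·-1+(-1)·-1+(1)·-2 = 0
  [L]: (-1)·0+(-1)·0+(1)·2 = 2
  [M]: (-1)·0+(-1)·0+(1)·1 = 1
⇒ L^2 M

{"T": 0, "L": 2, "M": 1}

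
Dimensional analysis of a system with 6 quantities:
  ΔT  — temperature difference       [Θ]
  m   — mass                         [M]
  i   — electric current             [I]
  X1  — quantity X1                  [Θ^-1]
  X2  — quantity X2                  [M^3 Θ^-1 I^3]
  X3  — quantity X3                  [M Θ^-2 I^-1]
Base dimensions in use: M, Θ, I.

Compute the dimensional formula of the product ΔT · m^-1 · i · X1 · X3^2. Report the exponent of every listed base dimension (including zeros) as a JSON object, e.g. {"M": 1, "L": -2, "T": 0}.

{"M": 1, "Θ": -4, "I": -1}

Write exponents as rows M,Θ,I / cols ΔT,m,i,X1,X2,X3:
  M: [ 0  1  0  0  3  1]
  Θ: [ 1  0  0 -1 -1 -2]
  I: [ 0  0  1  0  3 -1]
  [M]: (1)·0+(-1)·1+(1)·0+(1)·0+(2)·1 = 1
  [Θ]: (1)·1+(-1)·0+(1)·0+(1)·-1+(2)·-2 = -4
  [I]: (1)·0+(-1)·0+(1)·1+(1)·0+(2)·-1 = -1
⇒ M Θ^-4 I^-1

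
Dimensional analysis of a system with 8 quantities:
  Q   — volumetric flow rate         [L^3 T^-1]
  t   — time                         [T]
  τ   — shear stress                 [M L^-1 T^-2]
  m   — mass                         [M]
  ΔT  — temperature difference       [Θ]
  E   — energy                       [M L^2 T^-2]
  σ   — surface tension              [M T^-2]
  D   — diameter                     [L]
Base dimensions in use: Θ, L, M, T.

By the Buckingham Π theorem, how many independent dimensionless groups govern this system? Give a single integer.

4

Dimensional matrix (Θ×L×M×T by Q×t×τ×m×ΔT×E×σ×D):
  Θ: [ 0  0  0  0  1  0  0  0]
  L: [ 3  0 -1  0  0  2  0  1]
  M: [ 0  0  1  1  0  1  1  0]
  T: [-1  1 -2  0  0 -2 -2  0]
Echelon form has 4 nonzero rows (pivots: Q,t,τ,ΔT)
Π count = n − r = 8 − 4 = 4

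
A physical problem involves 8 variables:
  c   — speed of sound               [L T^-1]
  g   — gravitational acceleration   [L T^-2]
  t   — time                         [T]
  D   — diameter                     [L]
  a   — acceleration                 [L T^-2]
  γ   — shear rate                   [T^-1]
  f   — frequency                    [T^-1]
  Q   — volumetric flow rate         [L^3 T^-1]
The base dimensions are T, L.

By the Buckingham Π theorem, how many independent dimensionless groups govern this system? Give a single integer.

6

Write exponents as rows T,L / cols c,g,t,D,a,γ,f,Q:
  T: [-1 -2  1  0 -2 -1 -1 -1]
  L: [ 1  1  0  1  1  0  0  3]
Row reduction gives pivot columns c,g; rank = 2
n=8, r=2 ⇒ 6 dimensionless groups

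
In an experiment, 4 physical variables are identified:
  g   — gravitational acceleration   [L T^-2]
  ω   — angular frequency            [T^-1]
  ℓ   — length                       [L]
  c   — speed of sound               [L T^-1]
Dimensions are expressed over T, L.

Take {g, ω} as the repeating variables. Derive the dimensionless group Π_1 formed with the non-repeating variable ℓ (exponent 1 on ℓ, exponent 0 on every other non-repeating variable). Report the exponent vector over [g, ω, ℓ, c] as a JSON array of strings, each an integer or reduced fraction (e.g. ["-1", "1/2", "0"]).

Dimensional matrix (T×L by g×ω×ℓ×c):
  T: [-2 -1  0 -1]
  L: [ 1  0  1  1]
Echelon form has 2 nonzero rows (pivots: g,ω)
Repeat: g,ω; free: ℓ,c
RREF:
  r0: [   1    0    1    1]
  r1: [   0    1   -2   -1]
Fix exponent of ℓ at 1, c at 0; solve each RREF row for its pivot's exponent:
  r0: exp(g) + (1)·1 = 0 ⇒ exp(g) = -1
  r1: exp(ω) + (-2)·1 = 0 ⇒ exp(ω) = 2
Π_1 = g^-1 · ω^2 · ℓ

["-1", "2", "1", "0"]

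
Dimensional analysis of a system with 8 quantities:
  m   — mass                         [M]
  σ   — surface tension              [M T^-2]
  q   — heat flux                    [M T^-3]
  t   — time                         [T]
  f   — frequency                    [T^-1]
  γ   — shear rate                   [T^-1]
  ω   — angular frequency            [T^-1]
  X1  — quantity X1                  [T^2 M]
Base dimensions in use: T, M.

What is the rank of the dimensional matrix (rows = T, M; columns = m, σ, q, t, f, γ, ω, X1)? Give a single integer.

2

Write exponents as rows T,M / cols m,σ,q,t,f,γ,ω,X1:
  T: [ 0 -2 -3  1 -1 -1 -1  2]
  M: [ 1  1  1  0  0  0  0  1]
Row reduction gives pivot columns m,σ; rank = 2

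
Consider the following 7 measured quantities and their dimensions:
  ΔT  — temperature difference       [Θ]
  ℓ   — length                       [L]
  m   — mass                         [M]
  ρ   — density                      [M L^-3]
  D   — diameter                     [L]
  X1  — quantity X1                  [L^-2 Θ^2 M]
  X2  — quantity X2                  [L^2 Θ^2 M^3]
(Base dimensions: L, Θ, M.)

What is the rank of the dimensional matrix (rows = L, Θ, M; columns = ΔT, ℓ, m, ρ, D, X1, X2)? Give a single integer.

3

Exponent matrix [L,Θ,M] × [ΔT,ℓ,m,ρ,D,X1,X2]:
  L: [ 0  1  0 -3  1 -2  2]
  Θ: [ 1  0  0  0  0  2  2]
  M: [ 0  0  1  1  0  1  3]
RREF → pivots at {ΔT,ℓ,m} ⇒ r = 3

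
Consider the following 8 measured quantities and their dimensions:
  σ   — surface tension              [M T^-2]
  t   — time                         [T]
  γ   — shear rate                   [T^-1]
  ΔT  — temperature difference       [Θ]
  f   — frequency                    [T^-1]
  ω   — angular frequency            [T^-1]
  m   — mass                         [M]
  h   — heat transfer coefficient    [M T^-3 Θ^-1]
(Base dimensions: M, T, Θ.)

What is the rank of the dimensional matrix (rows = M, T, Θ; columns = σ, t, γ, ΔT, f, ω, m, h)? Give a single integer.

Dimensional matrix (M×T×Θ by σ×t×γ×ΔT×f×ω×m×h):
  M: [ 1  0  0  0  0  0  1  1]
  T: [-2  1 -1  0 -1 -1  0 -3]
  Θ: [ 0  0  0  1  0  0  0 -1]
RREF → pivots at {σ,t,ΔT} ⇒ r = 3

3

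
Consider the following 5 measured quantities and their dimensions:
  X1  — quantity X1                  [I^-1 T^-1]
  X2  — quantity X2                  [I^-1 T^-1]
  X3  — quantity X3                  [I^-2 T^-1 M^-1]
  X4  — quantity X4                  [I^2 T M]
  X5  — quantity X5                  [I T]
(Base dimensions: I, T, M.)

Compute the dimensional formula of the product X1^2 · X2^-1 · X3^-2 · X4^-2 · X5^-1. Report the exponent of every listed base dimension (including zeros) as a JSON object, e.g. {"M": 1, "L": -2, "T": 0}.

{"I": -2, "T": -2, "M": 0}

Dimensional matrix (I×T×M by X1×X2×X3×X4×X5):
  I: [-1 -1 -2  2  1]
  T: [-1 -1 -1  1  1]
  M: [ 0  0 -1  1  0]
  [I]: (2)·-1+(-1)·-1+(-2)·-2+(-2)·2+(-1)·1 = -2
  [T]: (2)·-1+(-1)·-1+(-2)·-1+(-2)·1+(-1)·1 = -2
  [M]: (2)·0+(-1)·0+(-2)·-1+(-2)·1+(-1)·0 = 0
⇒ I^-2 T^-2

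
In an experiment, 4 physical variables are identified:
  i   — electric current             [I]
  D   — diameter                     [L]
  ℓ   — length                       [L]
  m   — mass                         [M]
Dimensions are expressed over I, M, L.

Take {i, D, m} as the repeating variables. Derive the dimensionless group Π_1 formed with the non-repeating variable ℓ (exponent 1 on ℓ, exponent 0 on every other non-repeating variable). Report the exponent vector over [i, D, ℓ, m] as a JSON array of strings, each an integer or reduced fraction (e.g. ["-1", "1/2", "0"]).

["0", "-1", "1", "0"]

Dimensional matrix (I×M×L by i×D×ℓ×m):
  I: [ 1  0  0  0]
  M: [ 0  0  0  1]
  L: [ 0  1  1  0]
Row reduction gives pivot columns i,D,m; rank = 3
Pivot set = {i,D,m}, free = {ℓ}
RREF:
  r0: [   1    0    0    0]
  r1: [   0    1    1    0]
  r2: [   0    0    0    1]
Fix exponent of ℓ at 1; solve each RREF row for its pivot's exponent:
  r0: exp(i) + (0)·1 = 0 ⇒ exp(i) = 0
  r1: exp(D) + (1)·1 = 0 ⇒ exp(D) = -1
  r2: exp(m) + (0)·1 = 0 ⇒ exp(m) = 0
Π_1 = D^-1 · ℓ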